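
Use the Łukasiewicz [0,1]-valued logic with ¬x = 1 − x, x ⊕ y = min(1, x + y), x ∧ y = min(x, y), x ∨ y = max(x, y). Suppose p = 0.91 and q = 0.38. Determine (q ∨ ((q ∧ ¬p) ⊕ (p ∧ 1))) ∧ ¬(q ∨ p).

¬p = 1 − 0.91 = 0.09
q ∧ ¬p = min(0.38, 0.09) = 0.09
p ∧ 1 = min(0.91, 1.00) = 0.91
(q ∧ ¬p) ⊕ (p ∧ 1) = min(1, 0.09 + 0.91) = min(1, 1.00) = 1.00
q ∨ ((q ∧ ¬p) ⊕ (p ∧ 1)) = max(0.38, 1.00) = 1.00
q ∨ p = max(0.38, 0.91) = 0.91
¬(q ∨ p) = 1 − 0.91 = 0.09
(q ∨ ((q ∧ ¬p) ⊕ (p ∧ 1))) ∧ ¬(q ∨ p) = min(1.00, 0.09) = 0.09

0.09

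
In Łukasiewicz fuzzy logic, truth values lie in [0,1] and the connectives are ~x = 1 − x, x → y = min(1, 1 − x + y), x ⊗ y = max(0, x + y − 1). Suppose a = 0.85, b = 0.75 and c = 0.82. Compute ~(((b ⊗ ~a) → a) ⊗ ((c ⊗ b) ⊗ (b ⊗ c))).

0.86

~a = 1 − 0.85 = 0.15
b ⊗ ~a = max(0, 0.75 + 0.15 − 1) = max(0, -0.10) = 0.00
(b ⊗ ~a) → a = min(1, 1 − 0.00 + 0.85) = min(1, 1.85) = 1.00
c ⊗ b = max(0, 0.82 + 0.75 − 1) = max(0, 0.57) = 0.57
b ⊗ c = max(0, 0.75 + 0.82 − 1) = max(0, 0.57) = 0.57
(c ⊗ b) ⊗ (b ⊗ c) = max(0, 0.57 + 0.57 − 1) = max(0, 0.14) = 0.14
((b ⊗ ~a) → a) ⊗ ((c ⊗ b) ⊗ (b ⊗ c)) = max(0, 1.00 + 0.14 − 1) = max(0, 0.14) = 0.14
~(((b ⊗ ~a) → a) ⊗ ((c ⊗ b) ⊗ (b ⊗ c))) = 1 − 0.14 = 0.86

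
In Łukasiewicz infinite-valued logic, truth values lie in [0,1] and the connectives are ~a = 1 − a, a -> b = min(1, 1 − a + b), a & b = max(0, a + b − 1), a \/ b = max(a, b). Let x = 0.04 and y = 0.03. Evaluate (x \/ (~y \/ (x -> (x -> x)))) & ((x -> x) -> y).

0.03

~y = 1 − 0.03 = 0.97
x -> x = min(1, 1 − 0.04 + 0.04) = min(1, 1.00) = 1.00
x -> (x -> x) = min(1, 1 − 0.04 + 1.00) = min(1, 1.96) = 1.00
~y \/ (x -> (x -> x)) = max(0.97, 1.00) = 1.00
x \/ (~y \/ (x -> (x -> x))) = max(0.04, 1.00) = 1.00
(x -> x) -> y = min(1, 1 − 1.00 + 0.03) = min(1, 0.03) = 0.03
(x \/ (~y \/ (x -> (x -> x)))) & ((x -> x) -> y) = max(0, 1.00 + 0.03 − 1) = max(0, 0.03) = 0.03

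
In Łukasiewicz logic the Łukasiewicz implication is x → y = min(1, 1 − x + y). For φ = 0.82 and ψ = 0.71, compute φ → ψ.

0.89

φ → ψ = min(1, 1 − 0.82 + 0.71) = min(1, 0.89) = 0.89
For comparison, the Gödel implication (1 if x ≤ y else y) would give 0.71.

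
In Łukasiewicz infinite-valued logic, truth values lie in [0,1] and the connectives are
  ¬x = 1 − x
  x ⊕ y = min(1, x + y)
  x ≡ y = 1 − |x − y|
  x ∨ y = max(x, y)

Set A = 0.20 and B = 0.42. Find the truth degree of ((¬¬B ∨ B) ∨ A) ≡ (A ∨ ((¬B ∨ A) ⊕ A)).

0.64

¬B = 1 − 0.42 = 0.58
¬¬B = 1 − 0.58 = 0.42
¬¬B ∨ B = max(0.42, 0.42) = 0.42
(¬¬B ∨ B) ∨ A = max(0.42, 0.20) = 0.42
¬B ∨ A = max(0.58, 0.20) = 0.58
(¬B ∨ A) ⊕ A = min(1, 0.58 + 0.20) = min(1, 0.78) = 0.78
A ∨ ((¬B ∨ A) ⊕ A) = max(0.20, 0.78) = 0.78
((¬¬B ∨ B) ∨ A) ≡ (A ∨ ((¬B ∨ A) ⊕ A)) = 1 − |0.42 − 0.78| = 1 − 0.36 = 0.64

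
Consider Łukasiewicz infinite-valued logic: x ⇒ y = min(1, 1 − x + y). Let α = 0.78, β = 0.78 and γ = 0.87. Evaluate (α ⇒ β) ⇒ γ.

0.87

α ⇒ β = min(1, 1 − 0.78 + 0.78) = min(1, 1.00) = 1.00
(α ⇒ β) ⇒ γ = min(1, 1 − 1.00 + 0.87) = min(1, 0.87) = 0.87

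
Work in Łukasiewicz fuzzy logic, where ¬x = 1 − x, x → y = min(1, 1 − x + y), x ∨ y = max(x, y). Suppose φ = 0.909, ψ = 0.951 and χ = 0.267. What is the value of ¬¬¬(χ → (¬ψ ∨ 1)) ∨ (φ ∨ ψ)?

¬ψ = 1 − 0.951 = 0.049
¬ψ ∨ 1 = max(0.049, 1.000) = 1.000
χ → (¬ψ ∨ 1) = min(1, 1 − 0.267 + 1.000) = min(1, 1.733) = 1.000
¬(χ → (¬ψ ∨ 1)) = 1 − 1.000 = 0.000
¬¬(χ → (¬ψ ∨ 1)) = 1 − 0.000 = 1.000
¬¬¬(χ → (¬ψ ∨ 1)) = 1 − 1.000 = 0.000
φ ∨ ψ = max(0.909, 0.951) = 0.951
¬¬¬(χ → (¬ψ ∨ 1)) ∨ (φ ∨ ψ) = max(0.000, 0.951) = 0.951

0.951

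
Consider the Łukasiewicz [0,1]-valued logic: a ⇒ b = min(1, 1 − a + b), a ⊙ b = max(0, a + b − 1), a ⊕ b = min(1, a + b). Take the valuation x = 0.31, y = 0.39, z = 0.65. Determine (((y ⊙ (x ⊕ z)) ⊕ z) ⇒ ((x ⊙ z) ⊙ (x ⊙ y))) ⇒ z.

1.00

x ⊕ z = min(1, 0.31 + 0.65) = min(1, 0.96) = 0.96
y ⊙ (x ⊕ z) = max(0, 0.39 + 0.96 − 1) = max(0, 0.35) = 0.35
(y ⊙ (x ⊕ z)) ⊕ z = min(1, 0.35 + 0.65) = min(1, 1.00) = 1.00
x ⊙ z = max(0, 0.31 + 0.65 − 1) = max(0, -0.04) = 0.00
x ⊙ y = max(0, 0.31 + 0.39 − 1) = max(0, -0.30) = 0.00
(x ⊙ z) ⊙ (x ⊙ y) = max(0, 0.00 + 0.00 − 1) = max(0, -1.00) = 0.00
((y ⊙ (x ⊕ z)) ⊕ z) ⇒ ((x ⊙ z) ⊙ (x ⊙ y)) = min(1, 1 − 1.00 + 0.00) = min(1, 0.00) = 0.00
(((y ⊙ (x ⊕ z)) ⊕ z) ⇒ ((x ⊙ z) ⊙ (x ⊙ y))) ⇒ z = min(1, 1 − 0.00 + 0.65) = min(1, 1.65) = 1.00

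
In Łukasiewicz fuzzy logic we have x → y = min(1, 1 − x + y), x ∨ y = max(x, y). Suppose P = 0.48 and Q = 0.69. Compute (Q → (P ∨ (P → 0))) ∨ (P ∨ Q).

P → 0 = min(1, 1 − 0.48 + 0.00) = min(1, 0.52) = 0.52
P ∨ (P → 0) = max(0.48, 0.52) = 0.52
Q → (P ∨ (P → 0)) = min(1, 1 − 0.69 + 0.52) = min(1, 0.83) = 0.83
P ∨ Q = max(0.48, 0.69) = 0.69
(Q → (P ∨ (P → 0))) ∨ (P ∨ Q) = max(0.83, 0.69) = 0.83

0.83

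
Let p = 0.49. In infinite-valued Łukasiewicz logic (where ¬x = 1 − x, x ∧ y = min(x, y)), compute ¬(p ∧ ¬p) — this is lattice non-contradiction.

0.51

¬p = 1 − 0.49 = 0.51
p ∧ ¬p = min(0.49, 0.51) = 0.49
¬(p ∧ ¬p) = 1 − 0.49 = 0.51
(The value 0.51 < 1 shows this instance is not satisfied; not a Ł∞-tautology — its value is 1 − min(a, 1−a).)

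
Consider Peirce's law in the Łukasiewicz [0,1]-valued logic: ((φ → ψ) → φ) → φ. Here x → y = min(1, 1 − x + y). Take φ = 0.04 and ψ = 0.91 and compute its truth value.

φ → ψ = min(1, 1 − 0.04 + 0.91) = min(1, 1.87) = 1.00
(φ → ψ) → φ = min(1, 1 − 1.00 + 0.04) = min(1, 0.04) = 0.04
((φ → ψ) → φ) → φ = min(1, 1 − 0.04 + 0.04) = min(1, 1.00) = 1.00

1.00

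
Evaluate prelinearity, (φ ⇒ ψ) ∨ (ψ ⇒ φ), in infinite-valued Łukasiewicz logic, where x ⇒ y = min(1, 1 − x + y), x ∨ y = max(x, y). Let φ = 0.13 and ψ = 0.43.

1.00

φ ⇒ ψ = min(1, 1 − 0.13 + 0.43) = min(1, 1.30) = 1.00
ψ ⇒ φ = min(1, 1 − 0.43 + 0.13) = min(1, 0.70) = 0.70
(φ ⇒ ψ) ∨ (ψ ⇒ φ) = max(1.00, 0.70) = 1.00
(As expected: a Ł∞-tautology — holds in every MV-chain.)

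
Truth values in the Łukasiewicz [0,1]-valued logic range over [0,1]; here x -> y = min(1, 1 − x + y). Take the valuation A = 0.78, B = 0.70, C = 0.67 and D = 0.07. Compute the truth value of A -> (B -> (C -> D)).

C -> D = min(1, 1 − 0.67 + 0.07) = min(1, 0.40) = 0.40
B -> (C -> D) = min(1, 1 − 0.70 + 0.40) = min(1, 0.70) = 0.70
A -> (B -> (C -> D)) = min(1, 1 − 0.78 + 0.70) = min(1, 0.92) = 0.92

0.92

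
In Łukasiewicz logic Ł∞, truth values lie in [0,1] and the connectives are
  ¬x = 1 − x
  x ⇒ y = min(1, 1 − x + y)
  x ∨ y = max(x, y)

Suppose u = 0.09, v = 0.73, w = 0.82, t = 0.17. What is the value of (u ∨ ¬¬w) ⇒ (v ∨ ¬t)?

1.00

¬w = 1 − 0.82 = 0.18
¬¬w = 1 − 0.18 = 0.82
u ∨ ¬¬w = max(0.09, 0.82) = 0.82
¬t = 1 − 0.17 = 0.83
v ∨ ¬t = max(0.73, 0.83) = 0.83
(u ∨ ¬¬w) ⇒ (v ∨ ¬t) = min(1, 1 − 0.82 + 0.83) = min(1, 1.01) = 1.00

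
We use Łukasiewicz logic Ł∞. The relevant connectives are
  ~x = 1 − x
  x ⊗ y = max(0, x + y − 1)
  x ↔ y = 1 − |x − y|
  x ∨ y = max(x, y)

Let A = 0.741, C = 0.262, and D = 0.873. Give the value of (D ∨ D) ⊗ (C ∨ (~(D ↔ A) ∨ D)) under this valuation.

D ∨ D = max(0.873, 0.873) = 0.873
D ↔ A = 1 − |0.873 − 0.741| = 1 − 0.132 = 0.868
~(D ↔ A) = 1 − 0.868 = 0.132
~(D ↔ A) ∨ D = max(0.132, 0.873) = 0.873
C ∨ (~(D ↔ A) ∨ D) = max(0.262, 0.873) = 0.873
(D ∨ D) ⊗ (C ∨ (~(D ↔ A) ∨ D)) = max(0, 0.873 + 0.873 − 1) = max(0, 0.746) = 0.746

0.746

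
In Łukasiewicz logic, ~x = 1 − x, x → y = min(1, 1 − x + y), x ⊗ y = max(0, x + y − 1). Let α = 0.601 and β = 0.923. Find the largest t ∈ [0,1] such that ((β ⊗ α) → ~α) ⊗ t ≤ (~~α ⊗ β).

β ⊗ α = max(0, 0.923 + 0.601 − 1) = max(0, 0.524) = 0.524
~α = 1 − 0.601 = 0.399
(β ⊗ α) → ~α = min(1, 1 − 0.524 + 0.399) = min(1, 0.875) = 0.875
So the left factor is (β ⊗ α) → ~α = 0.875.
~~α = 1 − 0.399 = 0.601
~~α ⊗ β = max(0, 0.601 + 0.923 − 1) = max(0, 0.524) = 0.524
So the right-hand bound is ~~α ⊗ β = 0.524.
The residuum of the Łukasiewicz t-norm gives the supremum: min(1, 1 − 0.875 + 0.524).
1 − 0.875 + 0.524 = 0.649, so t = min(1, 0.649) = 0.649.
Check: 0.875 ⊗ 0.649 = max(0, 0.524) = 0.524 ≤ 0.524.

0.649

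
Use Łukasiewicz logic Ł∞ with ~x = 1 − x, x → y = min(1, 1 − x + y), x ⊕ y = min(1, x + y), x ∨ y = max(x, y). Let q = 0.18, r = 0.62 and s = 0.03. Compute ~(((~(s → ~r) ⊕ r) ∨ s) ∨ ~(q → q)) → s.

0.65

~r = 1 − 0.62 = 0.38
s → ~r = min(1, 1 − 0.03 + 0.38) = min(1, 1.35) = 1.00
~(s → ~r) = 1 − 1.00 = 0.00
~(s → ~r) ⊕ r = min(1, 0.00 + 0.62) = min(1, 0.62) = 0.62
(~(s → ~r) ⊕ r) ∨ s = max(0.62, 0.03) = 0.62
q → q = min(1, 1 − 0.18 + 0.18) = min(1, 1.00) = 1.00
~(q → q) = 1 − 1.00 = 0.00
((~(s → ~r) ⊕ r) ∨ s) ∨ ~(q → q) = max(0.62, 0.00) = 0.62
~(((~(s → ~r) ⊕ r) ∨ s) ∨ ~(q → q)) = 1 − 0.62 = 0.38
~(((~(s → ~r) ⊕ r) ∨ s) ∨ ~(q → q)) → s = min(1, 1 − 0.38 + 0.03) = min(1, 0.65) = 0.65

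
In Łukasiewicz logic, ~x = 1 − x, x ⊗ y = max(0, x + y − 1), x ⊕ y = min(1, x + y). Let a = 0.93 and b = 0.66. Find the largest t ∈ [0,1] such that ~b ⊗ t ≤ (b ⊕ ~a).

1.00

~b = 1 − 0.66 = 0.34
So the left factor is ~b = 0.34.
~a = 1 − 0.93 = 0.07
b ⊕ ~a = min(1, 0.66 + 0.07) = min(1, 0.73) = 0.73
So the right-hand bound is b ⊕ ~a = 0.73.
The residuum of the Łukasiewicz t-norm gives the supremum: min(1, 1 − 0.34 + 0.73).
1 − 0.34 + 0.73 = 1.39, so t = min(1, 1.39) = 1.00.
Check: 0.34 ⊗ 1.00 = max(0, 0.34) = 0.34 ≤ 0.73.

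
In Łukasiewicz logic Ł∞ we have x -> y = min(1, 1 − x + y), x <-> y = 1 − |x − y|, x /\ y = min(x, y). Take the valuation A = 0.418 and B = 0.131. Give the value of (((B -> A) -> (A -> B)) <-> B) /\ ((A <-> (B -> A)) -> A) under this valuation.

B -> A = min(1, 1 − 0.131 + 0.418) = min(1, 1.287) = 1.000
A -> B = min(1, 1 − 0.418 + 0.131) = min(1, 0.713) = 0.713
(B -> A) -> (A -> B) = min(1, 1 − 1.000 + 0.713) = min(1, 0.713) = 0.713
((B -> A) -> (A -> B)) <-> B = 1 − |0.713 − 0.131| = 1 − 0.582 = 0.418
A <-> (B -> A) = 1 − |0.418 − 1.000| = 1 − 0.582 = 0.418
(A <-> (B -> A)) -> A = min(1, 1 − 0.418 + 0.418) = min(1, 1.000) = 1.000
(((B -> A) -> (A -> B)) <-> B) /\ ((A <-> (B -> A)) -> A) = min(0.418, 1.000) = 0.418

0.418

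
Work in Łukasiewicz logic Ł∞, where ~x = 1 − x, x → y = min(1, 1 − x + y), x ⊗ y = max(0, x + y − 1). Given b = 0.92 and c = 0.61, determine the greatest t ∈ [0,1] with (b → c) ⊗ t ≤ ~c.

b → c = min(1, 1 − 0.92 + 0.61) = min(1, 0.69) = 0.69
So the left factor is b → c = 0.69.
~c = 1 − 0.61 = 0.39
So the right-hand bound is ~c = 0.39.
The residuum of the Łukasiewicz t-norm gives the supremum: min(1, 1 − 0.69 + 0.39).
1 − 0.69 + 0.39 = 0.70, so t = min(1, 0.70) = 0.70.
Check: 0.69 ⊗ 0.70 = max(0, 0.39) = 0.39 ≤ 0.39.

0.70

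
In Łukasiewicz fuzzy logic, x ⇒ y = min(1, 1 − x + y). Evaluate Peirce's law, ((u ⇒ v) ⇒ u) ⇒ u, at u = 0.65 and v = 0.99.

u ⇒ v = min(1, 1 − 0.65 + 0.99) = min(1, 1.34) = 1.00
(u ⇒ v) ⇒ u = min(1, 1 − 1.00 + 0.65) = min(1, 0.65) = 0.65
((u ⇒ v) ⇒ u) ⇒ u = min(1, 1 − 0.65 + 0.65) = min(1, 1.00) = 1.00

1.00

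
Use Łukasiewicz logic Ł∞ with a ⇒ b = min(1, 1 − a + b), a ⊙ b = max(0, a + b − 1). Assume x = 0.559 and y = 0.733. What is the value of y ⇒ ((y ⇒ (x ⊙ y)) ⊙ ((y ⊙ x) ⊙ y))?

0.267

x ⊙ y = max(0, 0.559 + 0.733 − 1) = max(0, 0.292) = 0.292
y ⇒ (x ⊙ y) = min(1, 1 − 0.733 + 0.292) = min(1, 0.559) = 0.559
y ⊙ x = max(0, 0.733 + 0.559 − 1) = max(0, 0.292) = 0.292
(y ⊙ x) ⊙ y = max(0, 0.292 + 0.733 − 1) = max(0, 0.025) = 0.025
(y ⇒ (x ⊙ y)) ⊙ ((y ⊙ x) ⊙ y) = max(0, 0.559 + 0.025 − 1) = max(0, -0.416) = 0.000
y ⇒ ((y ⇒ (x ⊙ y)) ⊙ ((y ⊙ x) ⊙ y)) = min(1, 1 − 0.733 + 0.000) = min(1, 0.267) = 0.267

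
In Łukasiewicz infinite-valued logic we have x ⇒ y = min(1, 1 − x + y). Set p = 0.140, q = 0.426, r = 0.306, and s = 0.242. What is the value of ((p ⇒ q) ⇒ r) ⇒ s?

p ⇒ q = min(1, 1 − 0.140 + 0.426) = min(1, 1.286) = 1.000
(p ⇒ q) ⇒ r = min(1, 1 − 1.000 + 0.306) = min(1, 0.306) = 0.306
((p ⇒ q) ⇒ r) ⇒ s = min(1, 1 − 0.306 + 0.242) = min(1, 0.936) = 0.936

0.936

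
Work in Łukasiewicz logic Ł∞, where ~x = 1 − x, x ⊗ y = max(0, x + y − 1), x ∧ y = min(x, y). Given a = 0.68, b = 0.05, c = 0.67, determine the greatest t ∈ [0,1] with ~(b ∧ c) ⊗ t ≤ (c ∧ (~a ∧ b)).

0.10

b ∧ c = min(0.05, 0.67) = 0.05
~(b ∧ c) = 1 − 0.05 = 0.95
So the left factor is ~(b ∧ c) = 0.95.
~a = 1 − 0.68 = 0.32
~a ∧ b = min(0.32, 0.05) = 0.05
c ∧ (~a ∧ b) = min(0.67, 0.05) = 0.05
So the right-hand bound is c ∧ (~a ∧ b) = 0.05.
The residuum of the Łukasiewicz t-norm gives the supremum: min(1, 1 − 0.95 + 0.05).
1 − 0.95 + 0.05 = 0.10, so t = min(1, 0.10) = 0.10.
Check: 0.95 ⊗ 0.10 = max(0, 0.05) = 0.05 ≤ 0.05.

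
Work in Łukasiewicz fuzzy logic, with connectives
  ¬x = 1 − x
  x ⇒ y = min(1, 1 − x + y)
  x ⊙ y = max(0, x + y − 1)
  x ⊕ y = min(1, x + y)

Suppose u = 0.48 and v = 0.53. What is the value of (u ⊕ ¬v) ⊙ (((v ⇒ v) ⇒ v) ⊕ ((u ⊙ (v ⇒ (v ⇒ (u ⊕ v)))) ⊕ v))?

0.95

¬v = 1 − 0.53 = 0.47
u ⊕ ¬v = min(1, 0.48 + 0.47) = min(1, 0.95) = 0.95
v ⇒ v = min(1, 1 − 0.53 + 0.53) = min(1, 1.00) = 1.00
(v ⇒ v) ⇒ v = min(1, 1 − 1.00 + 0.53) = min(1, 0.53) = 0.53
u ⊕ v = min(1, 0.48 + 0.53) = min(1, 1.01) = 1.00
v ⇒ (u ⊕ v) = min(1, 1 − 0.53 + 1.00) = min(1, 1.47) = 1.00
v ⇒ (v ⇒ (u ⊕ v)) = min(1, 1 − 0.53 + 1.00) = min(1, 1.47) = 1.00
u ⊙ (v ⇒ (v ⇒ (u ⊕ v))) = max(0, 0.48 + 1.00 − 1) = max(0, 0.48) = 0.48
(u ⊙ (v ⇒ (v ⇒ (u ⊕ v)))) ⊕ v = min(1, 0.48 + 0.53) = min(1, 1.01) = 1.00
((v ⇒ v) ⇒ v) ⊕ ((u ⊙ (v ⇒ (v ⇒ (u ⊕ v)))) ⊕ v) = min(1, 0.53 + 1.00) = min(1, 1.53) = 1.00
(u ⊕ ¬v) ⊙ (((v ⇒ v) ⇒ v) ⊕ ((u ⊙ (v ⇒ (v ⇒ (u ⊕ v)))) ⊕ v)) = max(0, 0.95 + 1.00 − 1) = max(0, 0.95) = 0.95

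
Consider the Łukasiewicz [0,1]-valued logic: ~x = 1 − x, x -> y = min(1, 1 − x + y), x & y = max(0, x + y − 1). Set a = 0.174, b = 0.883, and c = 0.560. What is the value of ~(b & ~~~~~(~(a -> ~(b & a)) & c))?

0.117

b & a = max(0, 0.883 + 0.174 − 1) = max(0, 0.057) = 0.057
~(b & a) = 1 − 0.057 = 0.943
a -> ~(b & a) = min(1, 1 − 0.174 + 0.943) = min(1, 1.769) = 1.000
~(a -> ~(b & a)) = 1 − 1.000 = 0.000
~(a -> ~(b & a)) & c = max(0, 0.000 + 0.560 − 1) = max(0, -0.440) = 0.000
~(~(a -> ~(b & a)) & c) = 1 − 0.000 = 1.000
~~(~(a -> ~(b & a)) & c) = 1 − 1.000 = 0.000
~~~(~(a -> ~(b & a)) & c) = 1 − 0.000 = 1.000
~~~~(~(a -> ~(b & a)) & c) = 1 − 1.000 = 0.000
~~~~~(~(a -> ~(b & a)) & c) = 1 − 0.000 = 1.000
b & ~~~~~(~(a -> ~(b & a)) & c) = max(0, 0.883 + 1.000 − 1) = max(0, 0.883) = 0.883
~(b & ~~~~~(~(a -> ~(b & a)) & c)) = 1 − 0.883 = 0.117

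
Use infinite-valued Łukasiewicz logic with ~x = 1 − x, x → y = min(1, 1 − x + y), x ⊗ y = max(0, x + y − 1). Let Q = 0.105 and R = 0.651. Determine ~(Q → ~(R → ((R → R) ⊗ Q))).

R → R = min(1, 1 − 0.651 + 0.651) = min(1, 1.000) = 1.000
(R → R) ⊗ Q = max(0, 1.000 + 0.105 − 1) = max(0, 0.105) = 0.105
R → ((R → R) ⊗ Q) = min(1, 1 − 0.651 + 0.105) = min(1, 0.454) = 0.454
~(R → ((R → R) ⊗ Q)) = 1 − 0.454 = 0.546
Q → ~(R → ((R → R) ⊗ Q)) = min(1, 1 − 0.105 + 0.546) = min(1, 1.441) = 1.000
~(Q → ~(R → ((R → R) ⊗ Q))) = 1 − 1.000 = 0.000

0.000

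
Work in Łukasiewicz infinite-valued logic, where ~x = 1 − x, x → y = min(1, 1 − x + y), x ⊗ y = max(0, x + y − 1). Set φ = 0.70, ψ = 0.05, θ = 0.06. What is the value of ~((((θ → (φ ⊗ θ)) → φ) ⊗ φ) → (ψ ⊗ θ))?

φ ⊗ θ = max(0, 0.70 + 0.06 − 1) = max(0, -0.24) = 0.00
θ → (φ ⊗ θ) = min(1, 1 − 0.06 + 0.00) = min(1, 0.94) = 0.94
(θ → (φ ⊗ θ)) → φ = min(1, 1 − 0.94 + 0.70) = min(1, 0.76) = 0.76
((θ → (φ ⊗ θ)) → φ) ⊗ φ = max(0, 0.76 + 0.70 − 1) = max(0, 0.46) = 0.46
ψ ⊗ θ = max(0, 0.05 + 0.06 − 1) = max(0, -0.89) = 0.00
(((θ → (φ ⊗ θ)) → φ) ⊗ φ) → (ψ ⊗ θ) = min(1, 1 − 0.46 + 0.00) = min(1, 0.54) = 0.54
~((((θ → (φ ⊗ θ)) → φ) ⊗ φ) → (ψ ⊗ θ)) = 1 − 0.54 = 0.46

0.46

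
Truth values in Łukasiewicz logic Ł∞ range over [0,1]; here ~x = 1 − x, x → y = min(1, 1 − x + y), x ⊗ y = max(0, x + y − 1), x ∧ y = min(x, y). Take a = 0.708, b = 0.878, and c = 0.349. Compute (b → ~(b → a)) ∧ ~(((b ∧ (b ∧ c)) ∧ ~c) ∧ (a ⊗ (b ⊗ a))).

b → a = min(1, 1 − 0.878 + 0.708) = min(1, 0.830) = 0.830
~(b → a) = 1 − 0.830 = 0.170
b → ~(b → a) = min(1, 1 − 0.878 + 0.170) = min(1, 0.292) = 0.292
b ∧ c = min(0.878, 0.349) = 0.349
b ∧ (b ∧ c) = min(0.878, 0.349) = 0.349
~c = 1 − 0.349 = 0.651
(b ∧ (b ∧ c)) ∧ ~c = min(0.349, 0.651) = 0.349
b ⊗ a = max(0, 0.878 + 0.708 − 1) = max(0, 0.586) = 0.586
a ⊗ (b ⊗ a) = max(0, 0.708 + 0.586 − 1) = max(0, 0.294) = 0.294
((b ∧ (b ∧ c)) ∧ ~c) ∧ (a ⊗ (b ⊗ a)) = min(0.349, 0.294) = 0.294
~(((b ∧ (b ∧ c)) ∧ ~c) ∧ (a ⊗ (b ⊗ a))) = 1 − 0.294 = 0.706
(b → ~(b → a)) ∧ ~(((b ∧ (b ∧ c)) ∧ ~c) ∧ (a ⊗ (b ⊗ a))) = min(0.292, 0.706) = 0.292

0.292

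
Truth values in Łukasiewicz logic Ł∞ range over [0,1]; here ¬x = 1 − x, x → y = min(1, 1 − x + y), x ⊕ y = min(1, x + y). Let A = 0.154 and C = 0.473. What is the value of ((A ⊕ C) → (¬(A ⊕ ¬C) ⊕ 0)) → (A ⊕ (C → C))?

A ⊕ C = min(1, 0.154 + 0.473) = min(1, 0.627) = 0.627
¬C = 1 − 0.473 = 0.527
A ⊕ ¬C = min(1, 0.154 + 0.527) = min(1, 0.681) = 0.681
¬(A ⊕ ¬C) = 1 − 0.681 = 0.319
¬(A ⊕ ¬C) ⊕ 0 = min(1, 0.319 + 0.000) = min(1, 0.319) = 0.319
(A ⊕ C) → (¬(A ⊕ ¬C) ⊕ 0) = min(1, 1 − 0.627 + 0.319) = min(1, 0.692) = 0.692
C → C = min(1, 1 − 0.473 + 0.473) = min(1, 1.000) = 1.000
A ⊕ (C → C) = min(1, 0.154 + 1.000) = min(1, 1.154) = 1.000
((A ⊕ C) → (¬(A ⊕ ¬C) ⊕ 0)) → (A ⊕ (C → C)) = min(1, 1 − 0.692 + 1.000) = min(1, 1.308) = 1.000

1.000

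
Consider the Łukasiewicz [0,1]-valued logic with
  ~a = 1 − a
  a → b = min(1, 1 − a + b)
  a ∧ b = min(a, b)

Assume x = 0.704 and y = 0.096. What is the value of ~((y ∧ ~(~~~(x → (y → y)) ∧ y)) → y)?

0.000

y → y = min(1, 1 − 0.096 + 0.096) = min(1, 1.000) = 1.000
x → (y → y) = min(1, 1 − 0.704 + 1.000) = min(1, 1.296) = 1.000
~(x → (y → y)) = 1 − 1.000 = 0.000
~~(x → (y → y)) = 1 − 0.000 = 1.000
~~~(x → (y → y)) = 1 − 1.000 = 0.000
~~~(x → (y → y)) ∧ y = min(0.000, 0.096) = 0.000
~(~~~(x → (y → y)) ∧ y) = 1 − 0.000 = 1.000
y ∧ ~(~~~(x → (y → y)) ∧ y) = min(0.096, 1.000) = 0.096
(y ∧ ~(~~~(x → (y → y)) ∧ y)) → y = min(1, 1 − 0.096 + 0.096) = min(1, 1.000) = 1.000
~((y ∧ ~(~~~(x → (y → y)) ∧ y)) → y) = 1 − 1.000 = 0.000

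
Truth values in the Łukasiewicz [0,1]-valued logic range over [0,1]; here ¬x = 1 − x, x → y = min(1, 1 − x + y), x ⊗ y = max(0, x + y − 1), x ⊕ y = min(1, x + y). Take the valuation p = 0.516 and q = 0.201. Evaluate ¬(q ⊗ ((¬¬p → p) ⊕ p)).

0.799

¬p = 1 − 0.516 = 0.484
¬¬p = 1 − 0.484 = 0.516
¬¬p → p = min(1, 1 − 0.516 + 0.516) = min(1, 1.000) = 1.000
(¬¬p → p) ⊕ p = min(1, 1.000 + 0.516) = min(1, 1.516) = 1.000
q ⊗ ((¬¬p → p) ⊕ p) = max(0, 0.201 + 1.000 − 1) = max(0, 0.201) = 0.201
¬(q ⊗ ((¬¬p → p) ⊕ p)) = 1 − 0.201 = 0.799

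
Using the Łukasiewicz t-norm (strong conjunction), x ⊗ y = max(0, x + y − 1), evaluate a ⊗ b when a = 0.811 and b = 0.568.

0.379

a ⊗ b = max(0, 0.811 + 0.568 − 1) = max(0, 0.379) = 0.379
For comparison, the Gödel (minimum) t-norm min(x, y) would give 0.568.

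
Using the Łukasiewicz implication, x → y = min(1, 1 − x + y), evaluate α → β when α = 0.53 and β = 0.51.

α → β = min(1, 1 − 0.53 + 0.51) = min(1, 0.98) = 0.98
For comparison, the Gödel implication (1 if x ≤ y else y) would give 0.51.

0.98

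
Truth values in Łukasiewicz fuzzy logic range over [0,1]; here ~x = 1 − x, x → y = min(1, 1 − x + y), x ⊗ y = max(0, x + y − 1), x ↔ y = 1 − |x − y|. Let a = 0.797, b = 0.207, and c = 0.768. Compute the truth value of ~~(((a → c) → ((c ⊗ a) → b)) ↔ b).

a → c = min(1, 1 − 0.797 + 0.768) = min(1, 0.971) = 0.971
c ⊗ a = max(0, 0.768 + 0.797 − 1) = max(0, 0.565) = 0.565
(c ⊗ a) → b = min(1, 1 − 0.565 + 0.207) = min(1, 0.642) = 0.642
(a → c) → ((c ⊗ a) → b) = min(1, 1 − 0.971 + 0.642) = min(1, 0.671) = 0.671
((a → c) → ((c ⊗ a) → b)) ↔ b = 1 − |0.671 − 0.207| = 1 − 0.464 = 0.536
~(((a → c) → ((c ⊗ a) → b)) ↔ b) = 1 − 0.536 = 0.464
~~(((a → c) → ((c ⊗ a) → b)) ↔ b) = 1 − 0.464 = 0.536

0.536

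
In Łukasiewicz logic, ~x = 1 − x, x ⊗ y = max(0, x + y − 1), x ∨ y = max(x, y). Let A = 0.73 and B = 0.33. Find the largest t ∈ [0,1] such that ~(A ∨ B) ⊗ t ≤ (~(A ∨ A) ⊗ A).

A ∨ B = max(0.73, 0.33) = 0.73
~(A ∨ B) = 1 − 0.73 = 0.27
So the left factor is ~(A ∨ B) = 0.27.
A ∨ A = max(0.73, 0.73) = 0.73
~(A ∨ A) = 1 − 0.73 = 0.27
~(A ∨ A) ⊗ A = max(0, 0.27 + 0.73 − 1) = max(0, 0.00) = 0.00
So the right-hand bound is ~(A ∨ A) ⊗ A = 0.00.
The residuum of the Łukasiewicz t-norm gives the supremum: min(1, 1 − 0.27 + 0.00).
1 − 0.27 + 0.00 = 0.73, so t = min(1, 0.73) = 0.73.
Check: 0.27 ⊗ 0.73 = max(0, 0.00) = 0.00 ≤ 0.00.

0.73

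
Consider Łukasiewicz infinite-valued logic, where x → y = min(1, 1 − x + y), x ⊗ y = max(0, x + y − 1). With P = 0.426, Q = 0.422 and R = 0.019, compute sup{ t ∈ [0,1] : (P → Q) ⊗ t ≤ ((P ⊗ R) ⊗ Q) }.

0.004

P → Q = min(1, 1 − 0.426 + 0.422) = min(1, 0.996) = 0.996
So the left factor is P → Q = 0.996.
P ⊗ R = max(0, 0.426 + 0.019 − 1) = max(0, -0.555) = 0.000
(P ⊗ R) ⊗ Q = max(0, 0.000 + 0.422 − 1) = max(0, -0.578) = 0.000
So the right-hand bound is (P ⊗ R) ⊗ Q = 0.000.
The residuum of the Łukasiewicz t-norm gives the supremum: min(1, 1 − 0.996 + 0.000).
1 − 0.996 + 0.000 = 0.004, so t = min(1, 0.004) = 0.004.
Check: 0.996 ⊗ 0.004 = max(0, 0.000) = 0.000 ≤ 0.000.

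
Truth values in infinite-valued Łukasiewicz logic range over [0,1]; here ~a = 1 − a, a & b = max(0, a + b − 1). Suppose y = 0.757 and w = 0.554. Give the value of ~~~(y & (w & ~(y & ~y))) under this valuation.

0.689

~y = 1 − 0.757 = 0.243
y & ~y = max(0, 0.757 + 0.243 − 1) = max(0, 0.000) = 0.000
~(y & ~y) = 1 − 0.000 = 1.000
w & ~(y & ~y) = max(0, 0.554 + 1.000 − 1) = max(0, 0.554) = 0.554
y & (w & ~(y & ~y)) = max(0, 0.757 + 0.554 − 1) = max(0, 0.311) = 0.311
~(y & (w & ~(y & ~y))) = 1 − 0.311 = 0.689
~~(y & (w & ~(y & ~y))) = 1 − 0.689 = 0.311
~~~(y & (w & ~(y & ~y))) = 1 − 0.311 = 0.689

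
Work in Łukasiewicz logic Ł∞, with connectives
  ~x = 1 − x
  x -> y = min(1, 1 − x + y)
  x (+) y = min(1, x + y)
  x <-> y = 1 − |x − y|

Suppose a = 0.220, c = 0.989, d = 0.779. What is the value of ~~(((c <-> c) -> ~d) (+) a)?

c <-> c = 1 − |0.989 − 0.989| = 1 − 0.000 = 1.000
~d = 1 − 0.779 = 0.221
(c <-> c) -> ~d = min(1, 1 − 1.000 + 0.221) = min(1, 0.221) = 0.221
((c <-> c) -> ~d) (+) a = min(1, 0.221 + 0.220) = min(1, 0.441) = 0.441
~(((c <-> c) -> ~d) (+) a) = 1 − 0.441 = 0.559
~~(((c <-> c) -> ~d) (+) a) = 1 − 0.559 = 0.441

0.441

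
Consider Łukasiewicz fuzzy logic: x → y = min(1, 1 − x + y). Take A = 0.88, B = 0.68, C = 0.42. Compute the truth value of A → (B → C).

B → C = min(1, 1 − 0.68 + 0.42) = min(1, 0.74) = 0.74
A → (B → C) = min(1, 1 − 0.88 + 0.74) = min(1, 0.86) = 0.86

0.86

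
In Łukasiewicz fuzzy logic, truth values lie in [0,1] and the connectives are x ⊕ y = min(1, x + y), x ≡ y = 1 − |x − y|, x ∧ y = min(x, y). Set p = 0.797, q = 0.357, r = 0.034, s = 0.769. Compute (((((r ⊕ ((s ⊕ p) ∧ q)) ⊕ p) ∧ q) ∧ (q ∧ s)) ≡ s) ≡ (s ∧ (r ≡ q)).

0.911

s ⊕ p = min(1, 0.769 + 0.797) = min(1, 1.566) = 1.000
(s ⊕ p) ∧ q = min(1.000, 0.357) = 0.357
r ⊕ ((s ⊕ p) ∧ q) = min(1, 0.034 + 0.357) = min(1, 0.391) = 0.391
(r ⊕ ((s ⊕ p) ∧ q)) ⊕ p = min(1, 0.391 + 0.797) = min(1, 1.188) = 1.000
((r ⊕ ((s ⊕ p) ∧ q)) ⊕ p) ∧ q = min(1.000, 0.357) = 0.357
q ∧ s = min(0.357, 0.769) = 0.357
(((r ⊕ ((s ⊕ p) ∧ q)) ⊕ p) ∧ q) ∧ (q ∧ s) = min(0.357, 0.357) = 0.357
((((r ⊕ ((s ⊕ p) ∧ q)) ⊕ p) ∧ q) ∧ (q ∧ s)) ≡ s = 1 − |0.357 − 0.769| = 1 − 0.412 = 0.588
r ≡ q = 1 − |0.034 − 0.357| = 1 − 0.323 = 0.677
s ∧ (r ≡ q) = min(0.769, 0.677) = 0.677
(((((r ⊕ ((s ⊕ p) ∧ q)) ⊕ p) ∧ q) ∧ (q ∧ s)) ≡ s) ≡ (s ∧ (r ≡ q)) = 1 − |0.588 − 0.677| = 1 − 0.089 = 0.911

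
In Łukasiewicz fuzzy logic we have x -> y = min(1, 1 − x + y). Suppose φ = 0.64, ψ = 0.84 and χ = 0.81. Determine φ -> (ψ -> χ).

1.00

ψ -> χ = min(1, 1 − 0.84 + 0.81) = min(1, 0.97) = 0.97
φ -> (ψ -> χ) = min(1, 1 − 0.64 + 0.97) = min(1, 1.33) = 1.00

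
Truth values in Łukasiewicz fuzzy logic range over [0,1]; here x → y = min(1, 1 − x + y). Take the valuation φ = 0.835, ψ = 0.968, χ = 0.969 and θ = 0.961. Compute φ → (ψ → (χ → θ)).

1.000

χ → θ = min(1, 1 − 0.969 + 0.961) = min(1, 0.992) = 0.992
ψ → (χ → θ) = min(1, 1 − 0.968 + 0.992) = min(1, 1.024) = 1.000
φ → (ψ → (χ → θ)) = min(1, 1 − 0.835 + 1.000) = min(1, 1.165) = 1.000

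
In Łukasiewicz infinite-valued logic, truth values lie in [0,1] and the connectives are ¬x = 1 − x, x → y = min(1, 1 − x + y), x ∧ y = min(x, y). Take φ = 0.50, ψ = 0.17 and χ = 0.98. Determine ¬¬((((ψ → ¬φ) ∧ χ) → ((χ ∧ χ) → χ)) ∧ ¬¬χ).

0.98

¬φ = 1 − 0.50 = 0.50
ψ → ¬φ = min(1, 1 − 0.17 + 0.50) = min(1, 1.33) = 1.00
(ψ → ¬φ) ∧ χ = min(1.00, 0.98) = 0.98
χ ∧ χ = min(0.98, 0.98) = 0.98
(χ ∧ χ) → χ = min(1, 1 − 0.98 + 0.98) = min(1, 1.00) = 1.00
((ψ → ¬φ) ∧ χ) → ((χ ∧ χ) → χ) = min(1, 1 − 0.98 + 1.00) = min(1, 1.02) = 1.00
¬χ = 1 − 0.98 = 0.02
¬¬χ = 1 − 0.02 = 0.98
(((ψ → ¬φ) ∧ χ) → ((χ ∧ χ) → χ)) ∧ ¬¬χ = min(1.00, 0.98) = 0.98
¬((((ψ → ¬φ) ∧ χ) → ((χ ∧ χ) → χ)) ∧ ¬¬χ) = 1 − 0.98 = 0.02
¬¬((((ψ → ¬φ) ∧ χ) → ((χ ∧ χ) → χ)) ∧ ¬¬χ) = 1 − 0.02 = 0.98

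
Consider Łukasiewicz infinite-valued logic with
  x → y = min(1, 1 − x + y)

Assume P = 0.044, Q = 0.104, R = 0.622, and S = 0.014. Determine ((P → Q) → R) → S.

P → Q = min(1, 1 − 0.044 + 0.104) = min(1, 1.060) = 1.000
(P → Q) → R = min(1, 1 − 1.000 + 0.622) = min(1, 0.622) = 0.622
((P → Q) → R) → S = min(1, 1 − 0.622 + 0.014) = min(1, 0.392) = 0.392

0.392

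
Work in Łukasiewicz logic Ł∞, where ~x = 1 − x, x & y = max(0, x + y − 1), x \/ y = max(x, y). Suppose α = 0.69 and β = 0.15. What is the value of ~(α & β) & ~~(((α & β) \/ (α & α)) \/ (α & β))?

0.38

α & β = max(0, 0.69 + 0.15 − 1) = max(0, -0.16) = 0.00
~(α & β) = 1 − 0.00 = 1.00
α & α = max(0, 0.69 + 0.69 − 1) = max(0, 0.38) = 0.38
(α & β) \/ (α & α) = max(0.00, 0.38) = 0.38
((α & β) \/ (α & α)) \/ (α & β) = max(0.38, 0.00) = 0.38
~(((α & β) \/ (α & α)) \/ (α & β)) = 1 − 0.38 = 0.62
~~(((α & β) \/ (α & α)) \/ (α & β)) = 1 − 0.62 = 0.38
~(α & β) & ~~(((α & β) \/ (α & α)) \/ (α & β)) = max(0, 1.00 + 0.38 − 1) = max(0, 0.38) = 0.38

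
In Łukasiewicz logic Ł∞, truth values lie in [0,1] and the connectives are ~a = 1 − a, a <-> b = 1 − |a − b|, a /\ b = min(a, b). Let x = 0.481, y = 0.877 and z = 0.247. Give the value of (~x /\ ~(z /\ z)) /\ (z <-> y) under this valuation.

0.370

~x = 1 − 0.481 = 0.519
z /\ z = min(0.247, 0.247) = 0.247
~(z /\ z) = 1 − 0.247 = 0.753
~x /\ ~(z /\ z) = min(0.519, 0.753) = 0.519
z <-> y = 1 − |0.247 − 0.877| = 1 − 0.630 = 0.370
(~x /\ ~(z /\ z)) /\ (z <-> y) = min(0.519, 0.370) = 0.370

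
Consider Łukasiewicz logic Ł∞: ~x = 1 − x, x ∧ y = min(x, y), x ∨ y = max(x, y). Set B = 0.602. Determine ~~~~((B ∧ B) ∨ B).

0.602

B ∧ B = min(0.602, 0.602) = 0.602
(B ∧ B) ∨ B = max(0.602, 0.602) = 0.602
~((B ∧ B) ∨ B) = 1 − 0.602 = 0.398
~~((B ∧ B) ∨ B) = 1 − 0.398 = 0.602
~~~((B ∧ B) ∨ B) = 1 − 0.602 = 0.398
~~~~((B ∧ B) ∨ B) = 1 − 0.398 = 0.602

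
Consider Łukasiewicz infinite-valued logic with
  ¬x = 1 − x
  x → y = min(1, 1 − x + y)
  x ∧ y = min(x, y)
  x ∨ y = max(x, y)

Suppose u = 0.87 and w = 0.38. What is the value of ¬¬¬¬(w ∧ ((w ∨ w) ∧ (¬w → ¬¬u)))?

w ∨ w = max(0.38, 0.38) = 0.38
¬w = 1 − 0.38 = 0.62
¬u = 1 − 0.87 = 0.13
¬¬u = 1 − 0.13 = 0.87
¬w → ¬¬u = min(1, 1 − 0.62 + 0.87) = min(1, 1.25) = 1.00
(w ∨ w) ∧ (¬w → ¬¬u) = min(0.38, 1.00) = 0.38
w ∧ ((w ∨ w) ∧ (¬w → ¬¬u)) = min(0.38, 0.38) = 0.38
¬(w ∧ ((w ∨ w) ∧ (¬w → ¬¬u))) = 1 − 0.38 = 0.62
¬¬(w ∧ ((w ∨ w) ∧ (¬w → ¬¬u))) = 1 − 0.62 = 0.38
¬¬¬(w ∧ ((w ∨ w) ∧ (¬w → ¬¬u))) = 1 − 0.38 = 0.62
¬¬¬¬(w ∧ ((w ∨ w) ∧ (¬w → ¬¬u))) = 1 − 0.62 = 0.38

0.38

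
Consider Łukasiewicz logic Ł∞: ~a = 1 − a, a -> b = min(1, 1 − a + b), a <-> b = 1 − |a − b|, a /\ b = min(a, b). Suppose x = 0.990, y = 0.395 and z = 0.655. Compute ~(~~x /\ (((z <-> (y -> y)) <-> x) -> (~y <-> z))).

~x = 1 − 0.990 = 0.010
~~x = 1 − 0.010 = 0.990
y -> y = min(1, 1 − 0.395 + 0.395) = min(1, 1.000) = 1.000
z <-> (y -> y) = 1 − |0.655 − 1.000| = 1 − 0.345 = 0.655
(z <-> (y -> y)) <-> x = 1 − |0.655 − 0.990| = 1 − 0.335 = 0.665
~y = 1 − 0.395 = 0.605
~y <-> z = 1 − |0.605 − 0.655| = 1 − 0.050 = 0.950
((z <-> (y -> y)) <-> x) -> (~y <-> z) = min(1, 1 − 0.665 + 0.950) = min(1, 1.285) = 1.000
~~x /\ (((z <-> (y -> y)) <-> x) -> (~y <-> z)) = min(0.990, 1.000) = 0.990
~(~~x /\ (((z <-> (y -> y)) <-> x) -> (~y <-> z))) = 1 − 0.990 = 0.010

0.010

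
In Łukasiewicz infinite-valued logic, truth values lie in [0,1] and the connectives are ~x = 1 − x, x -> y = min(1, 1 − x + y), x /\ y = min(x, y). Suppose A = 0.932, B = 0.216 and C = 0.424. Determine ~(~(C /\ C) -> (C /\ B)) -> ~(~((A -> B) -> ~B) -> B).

0.640

C /\ C = min(0.424, 0.424) = 0.424
~(C /\ C) = 1 − 0.424 = 0.576
C /\ B = min(0.424, 0.216) = 0.216
~(C /\ C) -> (C /\ B) = min(1, 1 − 0.576 + 0.216) = min(1, 0.640) = 0.640
~(~(C /\ C) -> (C /\ B)) = 1 − 0.640 = 0.360
A -> B = min(1, 1 − 0.932 + 0.216) = min(1, 0.284) = 0.284
~B = 1 − 0.216 = 0.784
(A -> B) -> ~B = min(1, 1 − 0.284 + 0.784) = min(1, 1.500) = 1.000
~((A -> B) -> ~B) = 1 − 1.000 = 0.000
~((A -> B) -> ~B) -> B = min(1, 1 − 0.000 + 0.216) = min(1, 1.216) = 1.000
~(~((A -> B) -> ~B) -> B) = 1 − 1.000 = 0.000
~(~(C /\ C) -> (C /\ B)) -> ~(~((A -> B) -> ~B) -> B) = min(1, 1 − 0.360 + 0.000) = min(1, 0.640) = 0.640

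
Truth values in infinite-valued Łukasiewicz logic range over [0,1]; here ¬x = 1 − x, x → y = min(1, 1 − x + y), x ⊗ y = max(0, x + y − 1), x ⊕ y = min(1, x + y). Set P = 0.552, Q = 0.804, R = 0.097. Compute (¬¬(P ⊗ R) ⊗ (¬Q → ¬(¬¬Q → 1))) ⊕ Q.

P ⊗ R = max(0, 0.552 + 0.097 − 1) = max(0, -0.351) = 0.000
¬(P ⊗ R) = 1 − 0.000 = 1.000
¬¬(P ⊗ R) = 1 − 1.000 = 0.000
¬Q = 1 − 0.804 = 0.196
¬¬Q = 1 − 0.196 = 0.804
¬¬Q → 1 = min(1, 1 − 0.804 + 1.000) = min(1, 1.196) = 1.000
¬(¬¬Q → 1) = 1 − 1.000 = 0.000
¬Q → ¬(¬¬Q → 1) = min(1, 1 − 0.196 + 0.000) = min(1, 0.804) = 0.804
¬¬(P ⊗ R) ⊗ (¬Q → ¬(¬¬Q → 1)) = max(0, 0.000 + 0.804 − 1) = max(0, -0.196) = 0.000
(¬¬(P ⊗ R) ⊗ (¬Q → ¬(¬¬Q → 1))) ⊕ Q = min(1, 0.000 + 0.804) = min(1, 0.804) = 0.804

0.804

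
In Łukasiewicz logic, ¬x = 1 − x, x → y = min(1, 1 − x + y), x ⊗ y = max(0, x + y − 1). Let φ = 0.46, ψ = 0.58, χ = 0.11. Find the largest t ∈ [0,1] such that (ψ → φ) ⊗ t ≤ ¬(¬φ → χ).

0.55

ψ → φ = min(1, 1 − 0.58 + 0.46) = min(1, 0.88) = 0.88
So the left factor is ψ → φ = 0.88.
¬φ = 1 − 0.46 = 0.54
¬φ → χ = min(1, 1 − 0.54 + 0.11) = min(1, 0.57) = 0.57
¬(¬φ → χ) = 1 − 0.57 = 0.43
So the right-hand bound is ¬(¬φ → χ) = 0.43.
The residuum of the Łukasiewicz t-norm gives the supremum: min(1, 1 − 0.88 + 0.43).
1 − 0.88 + 0.43 = 0.55, so t = min(1, 0.55) = 0.55.
Check: 0.88 ⊗ 0.55 = max(0, 0.43) = 0.43 ≤ 0.43.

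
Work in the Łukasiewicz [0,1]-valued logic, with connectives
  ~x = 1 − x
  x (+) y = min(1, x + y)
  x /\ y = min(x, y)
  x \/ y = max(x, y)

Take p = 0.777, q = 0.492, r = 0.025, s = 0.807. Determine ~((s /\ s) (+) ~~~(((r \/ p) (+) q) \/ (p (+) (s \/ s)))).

0.193

s /\ s = min(0.807, 0.807) = 0.807
r \/ p = max(0.025, 0.777) = 0.777
(r \/ p) (+) q = min(1, 0.777 + 0.492) = min(1, 1.269) = 1.000
s \/ s = max(0.807, 0.807) = 0.807
p (+) (s \/ s) = min(1, 0.777 + 0.807) = min(1, 1.584) = 1.000
((r \/ p) (+) q) \/ (p (+) (s \/ s)) = max(1.000, 1.000) = 1.000
~(((r \/ p) (+) q) \/ (p (+) (s \/ s))) = 1 − 1.000 = 0.000
~~(((r \/ p) (+) q) \/ (p (+) (s \/ s))) = 1 − 0.000 = 1.000
~~~(((r \/ p) (+) q) \/ (p (+) (s \/ s))) = 1 − 1.000 = 0.000
(s /\ s) (+) ~~~(((r \/ p) (+) q) \/ (p (+) (s \/ s))) = min(1, 0.807 + 0.000) = min(1, 0.807) = 0.807
~((s /\ s) (+) ~~~(((r \/ p) (+) q) \/ (p (+) (s \/ s)))) = 1 − 0.807 = 0.193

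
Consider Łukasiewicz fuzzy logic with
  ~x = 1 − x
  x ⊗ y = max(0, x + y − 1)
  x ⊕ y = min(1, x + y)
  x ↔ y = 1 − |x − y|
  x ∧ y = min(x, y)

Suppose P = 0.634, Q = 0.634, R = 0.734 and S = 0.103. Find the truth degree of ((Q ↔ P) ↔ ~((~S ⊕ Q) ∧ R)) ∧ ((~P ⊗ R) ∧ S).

Q ↔ P = 1 − |0.634 − 0.634| = 1 − 0.000 = 1.000
~S = 1 − 0.103 = 0.897
~S ⊕ Q = min(1, 0.897 + 0.634) = min(1, 1.531) = 1.000
(~S ⊕ Q) ∧ R = min(1.000, 0.734) = 0.734
~((~S ⊕ Q) ∧ R) = 1 − 0.734 = 0.266
(Q ↔ P) ↔ ~((~S ⊕ Q) ∧ R) = 1 − |1.000 − 0.266| = 1 − 0.734 = 0.266
~P = 1 − 0.634 = 0.366
~P ⊗ R = max(0, 0.366 + 0.734 − 1) = max(0, 0.100) = 0.100
(~P ⊗ R) ∧ S = min(0.100, 0.103) = 0.100
((Q ↔ P) ↔ ~((~S ⊕ Q) ∧ R)) ∧ ((~P ⊗ R) ∧ S) = min(0.266, 0.100) = 0.100

0.100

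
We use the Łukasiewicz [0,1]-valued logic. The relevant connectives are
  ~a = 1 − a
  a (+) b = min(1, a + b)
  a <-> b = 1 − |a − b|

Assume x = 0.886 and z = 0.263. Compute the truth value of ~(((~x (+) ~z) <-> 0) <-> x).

0.737

~x = 1 − 0.886 = 0.114
~z = 1 − 0.263 = 0.737
~x (+) ~z = min(1, 0.114 + 0.737) = min(1, 0.851) = 0.851
(~x (+) ~z) <-> 0 = 1 − |0.851 − 0.000| = 1 − 0.851 = 0.149
((~x (+) ~z) <-> 0) <-> x = 1 − |0.149 − 0.886| = 1 − 0.737 = 0.263
~(((~x (+) ~z) <-> 0) <-> x) = 1 − 0.263 = 0.737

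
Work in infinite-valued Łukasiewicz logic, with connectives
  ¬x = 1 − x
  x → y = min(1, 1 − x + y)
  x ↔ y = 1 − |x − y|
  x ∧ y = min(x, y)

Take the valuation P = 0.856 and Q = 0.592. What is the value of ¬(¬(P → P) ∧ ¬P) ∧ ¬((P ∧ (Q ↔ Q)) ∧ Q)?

P → P = min(1, 1 − 0.856 + 0.856) = min(1, 1.000) = 1.000
¬(P → P) = 1 − 1.000 = 0.000
¬P = 1 − 0.856 = 0.144
¬(P → P) ∧ ¬P = min(0.000, 0.144) = 0.000
¬(¬(P → P) ∧ ¬P) = 1 − 0.000 = 1.000
Q ↔ Q = 1 − |0.592 − 0.592| = 1 − 0.000 = 1.000
P ∧ (Q ↔ Q) = min(0.856, 1.000) = 0.856
(P ∧ (Q ↔ Q)) ∧ Q = min(0.856, 0.592) = 0.592
¬((P ∧ (Q ↔ Q)) ∧ Q) = 1 − 0.592 = 0.408
¬(¬(P → P) ∧ ¬P) ∧ ¬((P ∧ (Q ↔ Q)) ∧ Q) = min(1.000, 0.408) = 0.408

0.408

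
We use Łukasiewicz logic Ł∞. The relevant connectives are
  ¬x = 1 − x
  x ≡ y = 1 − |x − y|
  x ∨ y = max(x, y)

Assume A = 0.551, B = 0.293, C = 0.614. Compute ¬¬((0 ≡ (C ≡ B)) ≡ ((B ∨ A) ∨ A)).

0.770

C ≡ B = 1 − |0.614 − 0.293| = 1 − 0.321 = 0.679
0 ≡ (C ≡ B) = 1 − |0.000 − 0.679| = 1 − 0.679 = 0.321
B ∨ A = max(0.293, 0.551) = 0.551
(B ∨ A) ∨ A = max(0.551, 0.551) = 0.551
(0 ≡ (C ≡ B)) ≡ ((B ∨ A) ∨ A) = 1 − |0.321 − 0.551| = 1 − 0.230 = 0.770
¬((0 ≡ (C ≡ B)) ≡ ((B ∨ A) ∨ A)) = 1 − 0.770 = 0.230
¬¬((0 ≡ (C ≡ B)) ≡ ((B ∨ A) ∨ A)) = 1 − 0.230 = 0.770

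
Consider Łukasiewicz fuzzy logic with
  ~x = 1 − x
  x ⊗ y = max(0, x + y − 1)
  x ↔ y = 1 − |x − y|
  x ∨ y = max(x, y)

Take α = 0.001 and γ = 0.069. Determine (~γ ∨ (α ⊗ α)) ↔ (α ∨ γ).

~γ = 1 − 0.069 = 0.931
α ⊗ α = max(0, 0.001 + 0.001 − 1) = max(0, -0.998) = 0.000
~γ ∨ (α ⊗ α) = max(0.931, 0.000) = 0.931
α ∨ γ = max(0.001, 0.069) = 0.069
(~γ ∨ (α ⊗ α)) ↔ (α ∨ γ) = 1 − |0.931 − 0.069| = 1 − 0.862 = 0.138

0.138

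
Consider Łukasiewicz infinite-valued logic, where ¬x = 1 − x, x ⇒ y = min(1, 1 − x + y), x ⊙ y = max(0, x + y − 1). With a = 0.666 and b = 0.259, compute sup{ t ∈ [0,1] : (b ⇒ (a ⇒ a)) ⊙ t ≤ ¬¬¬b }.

0.741

a ⇒ a = min(1, 1 − 0.666 + 0.666) = min(1, 1.000) = 1.000
b ⇒ (a ⇒ a) = min(1, 1 − 0.259 + 1.000) = min(1, 1.741) = 1.000
So the left factor is b ⇒ (a ⇒ a) = 1.000.
¬b = 1 − 0.259 = 0.741
¬¬b = 1 − 0.741 = 0.259
¬¬¬b = 1 − 0.259 = 0.741
So the right-hand bound is ¬¬¬b = 0.741.
The residuum of the Łukasiewicz t-norm gives the supremum: min(1, 1 − 1.000 + 0.741).
1 − 1.000 + 0.741 = 0.741, so t = min(1, 0.741) = 0.741.
Check: 1.000 ⊙ 0.741 = max(0, 0.741) = 0.741 ≤ 0.741.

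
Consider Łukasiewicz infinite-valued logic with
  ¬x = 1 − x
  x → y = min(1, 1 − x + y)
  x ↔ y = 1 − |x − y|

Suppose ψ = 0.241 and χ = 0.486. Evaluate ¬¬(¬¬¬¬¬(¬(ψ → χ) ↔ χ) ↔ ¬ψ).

0.727

ψ → χ = min(1, 1 − 0.241 + 0.486) = min(1, 1.245) = 1.000
¬(ψ → χ) = 1 − 1.000 = 0.000
¬(ψ → χ) ↔ χ = 1 − |0.000 − 0.486| = 1 − 0.486 = 0.514
¬(¬(ψ → χ) ↔ χ) = 1 − 0.514 = 0.486
¬¬(¬(ψ → χ) ↔ χ) = 1 − 0.486 = 0.514
¬¬¬(¬(ψ → χ) ↔ χ) = 1 − 0.514 = 0.486
¬¬¬¬(¬(ψ → χ) ↔ χ) = 1 − 0.486 = 0.514
¬¬¬¬¬(¬(ψ → χ) ↔ χ) = 1 − 0.514 = 0.486
¬ψ = 1 − 0.241 = 0.759
¬¬¬¬¬(¬(ψ → χ) ↔ χ) ↔ ¬ψ = 1 − |0.486 − 0.759| = 1 − 0.273 = 0.727
¬(¬¬¬¬¬(¬(ψ → χ) ↔ χ) ↔ ¬ψ) = 1 − 0.727 = 0.273
¬¬(¬¬¬¬¬(¬(ψ → χ) ↔ χ) ↔ ¬ψ) = 1 − 0.273 = 0.727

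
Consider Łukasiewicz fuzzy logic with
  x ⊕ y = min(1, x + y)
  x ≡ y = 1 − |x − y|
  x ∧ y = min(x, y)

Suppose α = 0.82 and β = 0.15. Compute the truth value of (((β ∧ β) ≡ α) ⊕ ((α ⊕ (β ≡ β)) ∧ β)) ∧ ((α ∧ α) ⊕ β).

0.48

β ∧ β = min(0.15, 0.15) = 0.15
(β ∧ β) ≡ α = 1 − |0.15 − 0.82| = 1 − 0.67 = 0.33
β ≡ β = 1 − |0.15 − 0.15| = 1 − 0.00 = 1.00
α ⊕ (β ≡ β) = min(1, 0.82 + 1.00) = min(1, 1.82) = 1.00
(α ⊕ (β ≡ β)) ∧ β = min(1.00, 0.15) = 0.15
((β ∧ β) ≡ α) ⊕ ((α ⊕ (β ≡ β)) ∧ β) = min(1, 0.33 + 0.15) = min(1, 0.48) = 0.48
α ∧ α = min(0.82, 0.82) = 0.82
(α ∧ α) ⊕ β = min(1, 0.82 + 0.15) = min(1, 0.97) = 0.97
(((β ∧ β) ≡ α) ⊕ ((α ⊕ (β ≡ β)) ∧ β)) ∧ ((α ∧ α) ⊕ β) = min(0.48, 0.97) = 0.48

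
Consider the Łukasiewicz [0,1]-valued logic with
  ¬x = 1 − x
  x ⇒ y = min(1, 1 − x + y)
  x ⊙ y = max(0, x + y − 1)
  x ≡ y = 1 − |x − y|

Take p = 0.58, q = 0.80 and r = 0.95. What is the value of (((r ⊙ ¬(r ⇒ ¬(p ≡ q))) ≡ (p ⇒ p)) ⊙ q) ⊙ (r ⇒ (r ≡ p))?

p ≡ q = 1 − |0.58 − 0.80| = 1 − 0.22 = 0.78
¬(p ≡ q) = 1 − 0.78 = 0.22
r ⇒ ¬(p ≡ q) = min(1, 1 − 0.95 + 0.22) = min(1, 0.27) = 0.27
¬(r ⇒ ¬(p ≡ q)) = 1 − 0.27 = 0.73
r ⊙ ¬(r ⇒ ¬(p ≡ q)) = max(0, 0.95 + 0.73 − 1) = max(0, 0.68) = 0.68
p ⇒ p = min(1, 1 − 0.58 + 0.58) = min(1, 1.00) = 1.00
(r ⊙ ¬(r ⇒ ¬(p ≡ q))) ≡ (p ⇒ p) = 1 − |0.68 − 1.00| = 1 − 0.32 = 0.68
((r ⊙ ¬(r ⇒ ¬(p ≡ q))) ≡ (p ⇒ p)) ⊙ q = max(0, 0.68 + 0.80 − 1) = max(0, 0.48) = 0.48
r ≡ p = 1 − |0.95 − 0.58| = 1 − 0.37 = 0.63
r ⇒ (r ≡ p) = min(1, 1 − 0.95 + 0.63) = min(1, 0.68) = 0.68
(((r ⊙ ¬(r ⇒ ¬(p ≡ q))) ≡ (p ⇒ p)) ⊙ q) ⊙ (r ⇒ (r ≡ p)) = max(0, 0.48 + 0.68 − 1) = max(0, 0.16) = 0.16

0.16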